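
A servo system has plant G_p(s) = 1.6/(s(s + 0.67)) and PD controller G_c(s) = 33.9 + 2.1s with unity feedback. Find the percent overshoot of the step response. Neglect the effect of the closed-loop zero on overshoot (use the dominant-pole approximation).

40.9%

Forward path: (33.9 + 2.1s)·1.6/(s(s+0.67)). The closed-loop characteristic equation is s² + (0.67 + 1.6·2.1)s + 1.6·33.9 = 0.
That is s² + 4.03s + 54.24 = 0, so ω_n = 7.365 rad/s and ζ = 4.03/(2·7.365) = 0.2736.
%OS = 100·exp(−πζ/√(1−ζ²)) = 40.9%.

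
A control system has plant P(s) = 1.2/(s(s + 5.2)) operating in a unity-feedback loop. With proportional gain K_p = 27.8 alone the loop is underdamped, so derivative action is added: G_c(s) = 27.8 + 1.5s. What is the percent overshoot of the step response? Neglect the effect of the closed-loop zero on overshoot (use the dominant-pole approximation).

Forward path: (27.8 + 1.5s)·1.2/(s(s+5.2)). The closed-loop characteristic equation is s² + (5.2 + 1.2·1.5)s + 1.2·27.8 = 0.
That is s² + 7s + 33.36 = 0, so ω_n = 5.776 rad/s and ζ = 7/(2·5.776) = 0.606.
%OS = 100·exp(−πζ/√(1−ζ²)) = 9.13%.

9.13%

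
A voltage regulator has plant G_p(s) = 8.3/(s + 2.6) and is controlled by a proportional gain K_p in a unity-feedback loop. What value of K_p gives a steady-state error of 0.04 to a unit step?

Steady-state error for a unit step on this type-0 loop is 1/(1 + K_p·G_p(0)).
G_p(0) = 3.192. Require 1/(1 + K_p·3.192) = 0.04, so 1 + 3.192·K_p = 25.
K_p = (25 − 1)/3.192 = 7.52.

K_p = 7.52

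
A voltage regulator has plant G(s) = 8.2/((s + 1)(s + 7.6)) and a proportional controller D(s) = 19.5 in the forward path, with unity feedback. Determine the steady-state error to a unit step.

0.0454

The loop is type 0. Static position error constant K_pos = D(0)·G(0) = 19.5·1.079 = 21.04.
Steady-state error to a unit step: e_ss = 1/(1+K_pos) = 1/22.04 = 0.0454.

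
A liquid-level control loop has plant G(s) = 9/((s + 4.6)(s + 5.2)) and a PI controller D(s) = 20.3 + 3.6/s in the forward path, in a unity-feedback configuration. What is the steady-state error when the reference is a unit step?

0

The open loop D(s)G(s) has a pole at the origin (type 1), so the static position error constant is infinite and e_ss = 1/(1+∞) = 0.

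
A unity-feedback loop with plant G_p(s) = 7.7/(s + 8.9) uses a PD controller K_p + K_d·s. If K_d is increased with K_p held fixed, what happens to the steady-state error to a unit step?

At s = 0 the derivative term contributes nothing: C(0) = K_p regardless of K_d, so K_pos = K_p·G_p(0) and e_ss are unchanged.

unchanged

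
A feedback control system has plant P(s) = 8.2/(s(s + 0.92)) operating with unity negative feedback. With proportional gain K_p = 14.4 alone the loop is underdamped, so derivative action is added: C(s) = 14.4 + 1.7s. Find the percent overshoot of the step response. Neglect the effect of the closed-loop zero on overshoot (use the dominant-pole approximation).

Forward path: (14.4 + 1.7s)·8.2/(s(s+0.92)). The closed-loop characteristic equation is s² + (0.92 + 8.2·1.7)s + 8.2·14.4 = 0.
That is s² + 14.86s + 118.1 = 0, so ω_n = 10.87 rad/s and ζ = 14.86/(2·10.87) = 0.6838.
%OS = 100·exp(−πζ/√(1−ζ²)) = 5.27%.

5.27%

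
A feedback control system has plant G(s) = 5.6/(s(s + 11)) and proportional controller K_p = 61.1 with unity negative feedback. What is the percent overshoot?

From 1 + K_pG(s) = 0: s² + 11s + 342.2 = 0 ⇒ ω_n = 18.5, ζ = 0.2973.
%OS = 100·exp(−πζ/√(1−ζ²)) = 100·exp(−π·0.2973/√0.9116) = 37.6%.

37.6%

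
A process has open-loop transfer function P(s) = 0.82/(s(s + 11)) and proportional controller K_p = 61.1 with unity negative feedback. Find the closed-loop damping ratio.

With unity feedback the closed-loop characteristic equation is s² + 11s + 61.1·0.82 = s² + 11s + 50.1 = 0.
Matching s² + 2ζω_n s + ω_n²: ω_n = √50.1 = 7.078 rad/s and 2ζω_n = 11, so ζ = 11/(2·7.078) = 0.777.

ζ = 0.777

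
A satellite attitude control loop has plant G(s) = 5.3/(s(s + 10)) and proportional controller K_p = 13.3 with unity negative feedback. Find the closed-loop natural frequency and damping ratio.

With unity feedback the closed-loop characteristic equation is s² + 10s + 13.3·5.3 = s² + 10s + 70.49 = 0.
So ω_n² = 70.49 ⇒ ω_n = 8.396 rad/s, and ζ = 10/(2ω_n) = 0.596.

ω_n = 8.4 rad/s, ζ = 0.596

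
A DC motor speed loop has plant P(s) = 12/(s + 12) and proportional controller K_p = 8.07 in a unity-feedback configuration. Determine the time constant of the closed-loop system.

Closed-loop transfer function: T(s) = K_p·P(s)/(1 + K_p·P(s)) = 96.84/(s + 12 + 96.84) = 96.84/(s + 108.8).
Time constant τ = 1/108.8 = 0.00919 s.

τ = 0.00919 s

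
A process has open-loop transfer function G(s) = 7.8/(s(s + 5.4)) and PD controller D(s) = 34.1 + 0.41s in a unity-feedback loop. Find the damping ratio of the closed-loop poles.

ζ = 0.264

Forward path: (34.1 + 0.41s)·7.8/(s(s+5.4)). The closed-loop characteristic equation is s² + (5.4 + 7.8·0.41)s + 7.8·34.1 = 0.
That is s² + 8.598s + 266 = 0, so ω_n = 16.31 rad/s and ζ = 8.598/(2·16.31) = 0.2636.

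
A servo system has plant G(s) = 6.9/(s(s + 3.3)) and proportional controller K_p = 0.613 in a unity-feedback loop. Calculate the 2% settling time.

From 1 + K_pG(s) = 0: s² + 3.3s + 4.23 = 0 ⇒ ω_n = 2.057, ζ = 0.8023.
2% settling time T_s ≈ 4/(ζω_n) = 4/1.65 = 2.42 s.

T_s ≈ 2.42 s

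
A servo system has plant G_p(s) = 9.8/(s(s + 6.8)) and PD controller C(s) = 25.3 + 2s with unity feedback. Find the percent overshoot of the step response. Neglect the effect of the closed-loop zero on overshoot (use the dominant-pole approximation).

0.798%

Forward path: (25.3 + 2s)·9.8/(s(s+6.8)). The closed-loop characteristic equation is s² + (6.8 + 9.8·2)s + 9.8·25.3 = 0.
That is s² + 26.4s + 247.9 = 0, so ω_n = 15.75 rad/s and ζ = 26.4/(2·15.75) = 0.8383.
%OS = 100·exp(−πζ/√(1−ζ²)) = 0.798%.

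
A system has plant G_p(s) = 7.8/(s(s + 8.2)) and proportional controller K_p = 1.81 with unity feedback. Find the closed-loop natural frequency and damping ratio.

ω_n = 3.76 rad/s, ζ = 1.09

1 + K_p·G_p(s) = 0 gives s² + 8.2s + 14.12 = 0.
Matching s² + 2ζω_n s + ω_n²: ω_n = √14.12 = 3.757 rad/s and 2ζω_n = 8.2, so ζ = 8.2/(2·3.757) = 1.09.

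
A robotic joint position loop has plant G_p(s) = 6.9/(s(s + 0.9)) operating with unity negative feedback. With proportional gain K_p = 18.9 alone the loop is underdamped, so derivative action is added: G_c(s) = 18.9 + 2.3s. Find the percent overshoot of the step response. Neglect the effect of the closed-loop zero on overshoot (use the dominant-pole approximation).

Forward path: (18.9 + 2.3s)·6.9/(s(s+0.9)). The closed-loop characteristic equation is s² + (0.9 + 6.9·2.3)s + 6.9·18.9 = 0.
That is s² + 16.77s + 130.4 = 0, so ω_n = 11.42 rad/s and ζ = 16.77/(2·11.42) = 0.7343.
%OS = 100·exp(−πζ/√(1−ζ²)) = 3.34%.

3.34%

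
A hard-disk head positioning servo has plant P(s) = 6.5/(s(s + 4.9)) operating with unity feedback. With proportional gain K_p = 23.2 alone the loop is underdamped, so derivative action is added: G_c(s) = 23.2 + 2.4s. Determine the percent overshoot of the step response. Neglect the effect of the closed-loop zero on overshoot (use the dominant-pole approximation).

0.855%

Forward path: (23.2 + 2.4s)·6.5/(s(s+4.9)). The closed-loop characteristic equation is s² + (4.9 + 6.5·2.4)s + 6.5·23.2 = 0.
That is s² + 20.5s + 150.8 = 0, so ω_n = 12.28 rad/s and ζ = 20.5/(2·12.28) = 0.8347.
%OS = 100·exp(−πζ/√(1−ζ²)) = 0.855%.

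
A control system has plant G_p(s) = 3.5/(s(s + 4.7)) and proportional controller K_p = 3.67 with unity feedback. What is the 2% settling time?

T_s ≈ 1.7 s

The closed-loop denominator s² + 4.7s + 12.84 gives ω_n = √12.84 = 3.584 and ζ = 4.7/(2ω_n) = 0.6557.
2% settling time T_s ≈ 4/(ζω_n) = 4/2.35 = 1.7 s.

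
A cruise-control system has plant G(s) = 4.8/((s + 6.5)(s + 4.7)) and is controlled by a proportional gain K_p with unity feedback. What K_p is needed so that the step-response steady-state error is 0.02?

K_p = 312

For a type-0 loop with proportional control, e_ss = 1/(1 + K_p·G(0)).
G(0) = 0.1571. Require 1/(1 + K_p·0.1571) = 0.02, so 1 + 0.1571·K_p = 50.
K_p = (50 − 1)/0.1571 = 312.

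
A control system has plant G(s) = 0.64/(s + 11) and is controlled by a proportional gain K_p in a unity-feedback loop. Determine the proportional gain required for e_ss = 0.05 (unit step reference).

Steady-state error for a unit step on this type-0 loop is 1/(1 + K_p·G(0)).
G(0) = 0.05818. Require 1/(1 + K_p·0.05818) = 0.05, so 1 + 0.05818·K_p = 20.
K_p = (20 − 1)/0.05818 = 327.

K_p = 327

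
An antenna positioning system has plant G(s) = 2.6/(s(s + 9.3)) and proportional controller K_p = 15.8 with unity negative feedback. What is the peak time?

T_p = 0.712 s

From 1 + K_pG(s) = 0: s² + 9.3s + 41.08 = 0 ⇒ ω_n = 6.409, ζ = 0.7255.
Damped frequency ω_d = ω_n√(1−ζ²) = 4.411 rad/s, so peak time T_p = π/ω_d = 0.712 s.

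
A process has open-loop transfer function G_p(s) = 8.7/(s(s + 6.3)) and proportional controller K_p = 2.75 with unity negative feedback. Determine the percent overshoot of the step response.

Closed-loop characteristic equation: s² + 6.3s + 23.92 = 0, so ω_n = 4.891 rad/s and ζ = 6.3/(2·4.891) = 0.644.
%OS = 100·exp(−πζ/√(1−ζ²)) = 100·exp(−π·0.644/√0.5853) = 7.1%.

7.1%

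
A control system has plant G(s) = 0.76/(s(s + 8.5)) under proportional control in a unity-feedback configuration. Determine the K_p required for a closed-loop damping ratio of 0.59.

K_p = 68.3

Closed-loop characteristic equation: s² + 8.5s + K_p·0.76 = 0.
So ω_n = √(0.76K_p) and 2ζω_n = 8.5, giving ζ = 8.5/(2√(0.76K_p)).
Setting ζ = 0.59: √(0.76K_p) = 8.5/(2·0.59) = 7.203, so K_p = 51.89/0.76 = 68.3.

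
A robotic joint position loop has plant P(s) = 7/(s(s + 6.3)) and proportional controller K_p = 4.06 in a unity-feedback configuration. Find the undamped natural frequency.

ω_n = 5.33 rad/s

With unity feedback the closed-loop characteristic equation is s² + 6.3s + 4.06·7 = s² + 6.3s + 28.42 = 0.
Matching s² + 2ζω_n s + ω_n²: ω_n = √28.42 = 5.331 rad/s and 2ζω_n = 6.3, so ζ = 6.3/(2·5.331) = 0.591.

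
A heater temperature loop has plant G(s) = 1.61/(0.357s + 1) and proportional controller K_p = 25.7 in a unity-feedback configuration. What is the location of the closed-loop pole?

s = -118.7

Closed loop: T(s) = K_p·G/(1+K_p·G) = 41.38/(0.357s + 1 + 41.38), with pole at s = −(1 + 41.38)/0.357 = −118.7.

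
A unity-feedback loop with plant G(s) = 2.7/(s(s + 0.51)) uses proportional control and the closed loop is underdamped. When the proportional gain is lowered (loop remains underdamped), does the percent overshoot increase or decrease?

decrease

ζ = 0.51/(2√(2.7K_p)) rises as K_p falls; higher damping means less overshoot.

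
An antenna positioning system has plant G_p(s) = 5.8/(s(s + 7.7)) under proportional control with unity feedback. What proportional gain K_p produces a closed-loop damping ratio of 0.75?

Closed-loop characteristic equation: s² + 7.7s + K_p·5.8 = 0.
So ω_n = √(5.8K_p) and 2ζω_n = 7.7, giving ζ = 7.7/(2√(5.8K_p)).
Setting ζ = 0.75: √(5.8K_p) = 7.7/(2·0.75) = 5.133, so K_p = 26.35/5.8 = 4.54.

K_p = 4.54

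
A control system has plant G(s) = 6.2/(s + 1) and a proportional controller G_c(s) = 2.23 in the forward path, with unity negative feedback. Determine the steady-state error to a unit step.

The loop is type 0. Static position error constant K_pos = G_c(0)·G(0) = 2.23·6.2 = 13.83.
Steady-state error to a unit step: e_ss = 1/(1+K_pos) = 1/14.83 = 0.0674.

0.0674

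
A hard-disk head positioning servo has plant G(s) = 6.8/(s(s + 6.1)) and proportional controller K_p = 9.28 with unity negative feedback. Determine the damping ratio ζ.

1 + K_p·G(s) = 0 gives s² + 6.1s + 63.1 = 0.
So ω_n² = 63.1 ⇒ ω_n = 7.944 rad/s, and ζ = 6.1/(2ω_n) = 0.384.

ζ = 0.384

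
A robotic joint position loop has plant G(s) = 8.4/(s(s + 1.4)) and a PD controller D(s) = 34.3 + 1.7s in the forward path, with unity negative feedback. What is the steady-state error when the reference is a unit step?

0

The open loop D(s)G(s) has a pole at the origin (type 1), so the static position error constant is infinite and e_ss = 1/(1+∞) = 0.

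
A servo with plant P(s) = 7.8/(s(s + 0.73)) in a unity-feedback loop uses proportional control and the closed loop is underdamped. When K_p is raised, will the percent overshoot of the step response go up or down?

increase

Characteristic equation s² + 0.73s + K_p·7.8 = 0: raising K_p raises ω_n while 2ζω_n = 0.73 is fixed, so ζ falls and overshoot grows.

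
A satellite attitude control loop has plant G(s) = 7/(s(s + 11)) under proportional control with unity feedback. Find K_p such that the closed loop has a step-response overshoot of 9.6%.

From %OS = 100·exp(−πζ/√(1−ζ²)) = 9.6%, ζ = −ln(0.096)/√(π²+ln²(0.096)) = 0.5979.
Characteristic equation s² + 11s + 7K_p = 0 gives ζ = 11/(2√(7K_p)).
Setting ζ = 0.5979: √(7K_p) = 11/(2·0.5979) = 9.199, so K_p = 84.62/7 = 12.1.

K_p = 12.1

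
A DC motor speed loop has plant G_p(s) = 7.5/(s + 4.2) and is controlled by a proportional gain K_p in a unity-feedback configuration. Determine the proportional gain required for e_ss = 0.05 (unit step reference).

For a type-0 loop with proportional control, e_ss = 1/(1 + K_p·G_p(0)).
G_p(0) = 1.786. Require 1/(1 + K_p·1.786) = 0.05, so 1 + 1.786·K_p = 20.
K_p = (20 − 1)/1.786 = 10.6.

K_p = 10.6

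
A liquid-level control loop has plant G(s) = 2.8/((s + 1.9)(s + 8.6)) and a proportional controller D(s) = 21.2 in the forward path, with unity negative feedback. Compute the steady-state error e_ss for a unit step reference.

0.216

The loop is type 0. Static position error constant K_pos = D(0)·G(0) = 21.2·0.1714 = 3.633.
Steady-state error to a unit step: e_ss = 1/(1+K_pos) = 1/4.633 = 0.216.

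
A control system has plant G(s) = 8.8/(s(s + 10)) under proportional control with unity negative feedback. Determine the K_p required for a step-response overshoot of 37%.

From %OS = 100·exp(−πζ/√(1−ζ²)) = 37%, ζ = −ln(0.37)/√(π²+ln²(0.37)) = 0.3017.
Characteristic equation s² + 10s + 8.8K_p = 0 gives ζ = 10/(2√(8.8K_p)).
Setting ζ = 0.3017: √(8.8K_p) = 10/(2·0.3017) = 16.57, so K_p = 274.6/8.8 = 31.2.

K_p = 31.2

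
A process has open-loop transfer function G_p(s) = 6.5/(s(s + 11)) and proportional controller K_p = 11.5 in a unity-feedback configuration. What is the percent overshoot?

7.5%

From 1 + K_pG_p(s) = 0: s² + 11s + 74.75 = 0 ⇒ ω_n = 8.646, ζ = 0.6361.
%OS = 100·exp(−πζ/√(1−ζ²)) = 100·exp(−π·0.6361/√0.5953) = 7.5%.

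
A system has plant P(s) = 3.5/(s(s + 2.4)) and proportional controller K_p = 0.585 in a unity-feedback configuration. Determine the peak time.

T_p = 4.03 s

The closed-loop denominator s² + 2.4s + 2.047 gives ω_n = √2.047 = 1.431 and ζ = 2.4/(2ω_n) = 0.8386.
Damped frequency ω_d = ω_n√(1−ζ²) = 0.7794 rad/s, so peak time T_p = π/ω_d = 4.03 s.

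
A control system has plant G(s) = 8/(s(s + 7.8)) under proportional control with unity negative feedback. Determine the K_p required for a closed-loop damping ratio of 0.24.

K_p = 33

Closed-loop characteristic equation: s² + 7.8s + K_p·8 = 0.
So ω_n = √(8K_p) and 2ζω_n = 7.8, giving ζ = 7.8/(2√(8K_p)).
Setting ζ = 0.24: √(8K_p) = 7.8/(2·0.24) = 16.25, so K_p = 264.1/8 = 33.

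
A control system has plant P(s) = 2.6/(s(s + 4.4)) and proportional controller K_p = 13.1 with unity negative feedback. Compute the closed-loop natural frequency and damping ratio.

With unity feedback the closed-loop characteristic equation is s² + 4.4s + 13.1·2.6 = s² + 4.4s + 34.06 = 0.
Matching s² + 2ζω_n s + ω_n²: ω_n = √34.06 = 5.836 rad/s and 2ζω_n = 4.4, so ζ = 4.4/(2·5.836) = 0.377.

ω_n = 5.84 rad/s, ζ = 0.377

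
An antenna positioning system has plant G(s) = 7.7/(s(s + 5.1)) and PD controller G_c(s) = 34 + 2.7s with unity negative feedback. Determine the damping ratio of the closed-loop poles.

Forward path: (34 + 2.7s)·7.7/(s(s+5.1)). The closed-loop characteristic equation is s² + (5.1 + 7.7·2.7)s + 7.7·34 = 0.
That is s² + 25.89s + 261.8 = 0, so ω_n = 16.18 rad/s and ζ = 25.89/(2·16.18) = 0.8001.

ζ = 0.8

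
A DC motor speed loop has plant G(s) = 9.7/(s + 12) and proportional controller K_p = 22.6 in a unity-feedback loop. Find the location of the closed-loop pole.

s = -231.2

Closed-loop transfer function: T(s) = K_p·G(s)/(1 + K_p·G(s)) = 219.2/(s + 12 + 219.2) = 219.2/(s + 231.2).
The closed-loop pole is at s = −231.2.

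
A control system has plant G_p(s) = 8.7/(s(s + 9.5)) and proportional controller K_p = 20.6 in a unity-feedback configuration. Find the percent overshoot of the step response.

The closed-loop denominator s² + 9.5s + 179.2 gives ω_n = √179.2 = 13.39 and ζ = 9.5/(2ω_n) = 0.3548.
%OS = 100·exp(−πζ/√(1−ζ²)) = 100·exp(−π·0.3548/√0.8741) = 30.4%.

30.4%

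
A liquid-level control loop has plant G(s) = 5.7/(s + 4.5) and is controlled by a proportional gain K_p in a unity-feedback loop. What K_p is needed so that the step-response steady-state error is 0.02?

K_p = 38.7

For a type-0 loop with proportional control, e_ss = 1/(1 + K_p·G(0)).
G(0) = 1.267. Require 1/(1 + K_p·1.267) = 0.02, so 1 + 1.267·K_p = 50.
K_p = (50 − 1)/1.267 = 38.7.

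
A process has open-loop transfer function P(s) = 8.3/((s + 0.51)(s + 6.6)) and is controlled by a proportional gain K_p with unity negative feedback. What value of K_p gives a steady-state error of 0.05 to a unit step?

The loop is type 0, so e_ss(step) = 1/(1 + K_pos) with K_pos = K_p·P(0).
P(0) = 2.466. Require 1/(1 + K_p·2.466) = 0.05, so 1 + 2.466·K_p = 20.
K_p = (20 − 1)/2.466 = 7.71.

K_p = 7.71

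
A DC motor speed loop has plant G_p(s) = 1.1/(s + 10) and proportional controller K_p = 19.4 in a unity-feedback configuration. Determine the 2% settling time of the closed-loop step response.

Closed-loop transfer function: T(s) = K_p·G_p(s)/(1 + K_p·G_p(s)) = 21.34/(s + 10 + 21.34) = 21.34/(s + 31.34).
Time constant τ = 1/31.34 = 0.03191 s, so the 2% settling time is about 4τ = 0.128 s.

T_s ≈ 0.128 s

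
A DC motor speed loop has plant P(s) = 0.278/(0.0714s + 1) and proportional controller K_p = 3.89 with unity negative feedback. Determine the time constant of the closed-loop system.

τ = 0.0343 s

Closed loop: T(s) = K_p·P/(1+K_p·P) = 1.081/(0.0714s + 1 + 1.081), with pole at s = −(1 + 1.081)/0.0714 = −29.15.
Closed-loop time constant τ = 1/29.15 = 0.0343 s.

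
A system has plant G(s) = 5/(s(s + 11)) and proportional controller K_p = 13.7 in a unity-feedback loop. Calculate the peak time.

T_p = 0.508 s

From 1 + K_pG(s) = 0: s² + 11s + 68.5 = 0 ⇒ ω_n = 8.276, ζ = 0.6645.
Damped frequency ω_d = ω_n√(1−ζ²) = 6.185 rad/s, so peak time T_p = π/ω_d = 0.508 s.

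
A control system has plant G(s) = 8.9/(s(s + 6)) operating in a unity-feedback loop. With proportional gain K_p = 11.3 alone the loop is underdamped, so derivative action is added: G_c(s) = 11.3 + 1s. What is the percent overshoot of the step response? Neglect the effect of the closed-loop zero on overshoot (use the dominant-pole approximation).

Forward path: (11.3 + 1s)·8.9/(s(s+6)). The closed-loop characteristic equation is s² + (6 + 8.9·1)s + 8.9·11.3 = 0.
That is s² + 14.9s + 100.6 = 0, so ω_n = 10.03 rad/s and ζ = 14.9/(2·10.03) = 0.7429.
%OS = 100·exp(−πζ/√(1−ζ²)) = 3.06%.

3.06%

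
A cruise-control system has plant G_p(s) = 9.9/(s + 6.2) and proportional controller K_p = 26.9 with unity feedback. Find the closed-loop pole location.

Closed-loop transfer function: T(s) = K_p·G_p(s)/(1 + K_p·G_p(s)) = 266.3/(s + 6.2 + 266.3) = 266.3/(s + 272.5).
The closed-loop pole is at s = −272.5.

s = -272.5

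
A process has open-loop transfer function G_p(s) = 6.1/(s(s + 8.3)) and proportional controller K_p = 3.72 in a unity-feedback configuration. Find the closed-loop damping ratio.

With unity feedback the closed-loop characteristic equation is s² + 8.3s + 3.72·6.1 = s² + 8.3s + 22.69 = 0.
Matching s² + 2ζω_n s + ω_n²: ω_n = √22.69 = 4.764 rad/s and 2ζω_n = 8.3, so ζ = 8.3/(2·4.764) = 0.871.

ζ = 0.871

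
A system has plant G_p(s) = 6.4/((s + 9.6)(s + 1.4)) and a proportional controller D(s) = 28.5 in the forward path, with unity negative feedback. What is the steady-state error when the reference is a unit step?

The loop is type 0. Static position error constant K_pos = D(0)·G_p(0) = 28.5·0.4762 = 13.57.
Steady-state error to a unit step: e_ss = 1/(1+K_pos) = 1/14.57 = 0.0686.

0.0686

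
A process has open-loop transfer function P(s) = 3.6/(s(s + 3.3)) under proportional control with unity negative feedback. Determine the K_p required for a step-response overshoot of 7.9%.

From %OS = 100·exp(−πζ/√(1−ζ²)) = 7.9%, ζ = −ln(0.079)/√(π²+ln²(0.079)) = 0.6285.
Characteristic equation s² + 3.3s + 3.6K_p = 0 gives ζ = 3.3/(2√(3.6K_p)).
Setting ζ = 0.6285: √(3.6K_p) = 3.3/(2·0.6285) = 2.625, so K_p = 6.893/3.6 = 1.91.

K_p = 1.91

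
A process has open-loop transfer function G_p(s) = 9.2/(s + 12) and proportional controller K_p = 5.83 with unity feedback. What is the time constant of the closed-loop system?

τ = 0.0152 s

Closed-loop transfer function: T(s) = K_p·G_p(s)/(1 + K_p·G_p(s)) = 53.64/(s + 12 + 53.64) = 53.64/(s + 65.64).
Time constant τ = 1/65.64 = 0.0152 s.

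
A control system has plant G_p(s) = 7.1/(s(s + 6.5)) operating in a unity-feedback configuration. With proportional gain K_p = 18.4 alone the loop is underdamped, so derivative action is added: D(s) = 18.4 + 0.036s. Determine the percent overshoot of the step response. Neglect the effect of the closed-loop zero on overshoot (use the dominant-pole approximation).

37.8%

Forward path: (18.4 + 0.036s)·7.1/(s(s+6.5)). The closed-loop characteristic equation is s² + (6.5 + 7.1·0.036)s + 7.1·18.4 = 0.
That is s² + 6.756s + 130.6 = 0, so ω_n = 11.43 rad/s and ζ = 6.756/(2·11.43) = 0.2955.
%OS = 100·exp(−πζ/√(1−ζ²)) = 37.8%.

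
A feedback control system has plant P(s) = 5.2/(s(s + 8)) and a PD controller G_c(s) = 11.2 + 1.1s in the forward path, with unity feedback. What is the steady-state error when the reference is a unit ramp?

0.137

The loop has one pole at the origin (type 1). Velocity error constant K_v = lim_{s→0} s·G_c(s)P(s) = 11.2·5.2/8 = 7.28.
Steady-state error to a unit ramp: e_ss = 1/K_v = 0.137.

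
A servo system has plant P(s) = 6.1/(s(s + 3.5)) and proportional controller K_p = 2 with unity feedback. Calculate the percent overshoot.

The closed-loop denominator s² + 3.5s + 12.2 gives ω_n = √12.2 = 3.493 and ζ = 3.5/(2ω_n) = 0.501.
%OS = 100·exp(−πζ/√(1−ζ²)) = 100·exp(−π·0.501/√0.749) = 16.2%.

16.2%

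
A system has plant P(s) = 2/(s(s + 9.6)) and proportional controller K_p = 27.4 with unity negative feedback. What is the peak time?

T_p = 0.557 s

Closed-loop characteristic equation: s² + 9.6s + 54.8 = 0, so ω_n = 7.403 rad/s and ζ = 9.6/(2·7.403) = 0.6484.
Damped frequency ω_d = ω_n√(1−ζ²) = 5.636 rad/s, so peak time T_p = π/ω_d = 0.557 s.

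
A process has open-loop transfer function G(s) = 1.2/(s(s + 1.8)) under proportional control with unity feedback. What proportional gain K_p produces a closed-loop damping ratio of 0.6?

Closed-loop characteristic equation: s² + 1.8s + K_p·1.2 = 0.
So ω_n = √(1.2K_p) and 2ζω_n = 1.8, giving ζ = 1.8/(2√(1.2K_p)).
Setting ζ = 0.6: √(1.2K_p) = 1.8/(2·0.6) = 1.5, so K_p = 2.25/1.2 = 1.88.

K_p = 1.88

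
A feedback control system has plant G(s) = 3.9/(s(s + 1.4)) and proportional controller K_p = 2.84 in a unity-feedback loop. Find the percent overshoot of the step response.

Closed-loop characteristic equation: s² + 1.4s + 11.08 = 0, so ω_n = 3.328 rad/s and ζ = 1.4/(2·3.328) = 0.2103.
%OS = 100·exp(−πζ/√(1−ζ²)) = 100·exp(−π·0.2103/√0.9558) = 50.9%.

50.9%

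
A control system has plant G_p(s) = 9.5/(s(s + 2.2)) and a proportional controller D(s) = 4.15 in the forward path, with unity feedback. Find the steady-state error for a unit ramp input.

0.0558

The loop has one pole at the origin (type 1). Velocity error constant K_v = lim_{s→0} s·D(s)G_p(s) = 4.15·9.5/2.2 = 17.92.
Steady-state error to a unit ramp: e_ss = 1/K_v = 0.0558.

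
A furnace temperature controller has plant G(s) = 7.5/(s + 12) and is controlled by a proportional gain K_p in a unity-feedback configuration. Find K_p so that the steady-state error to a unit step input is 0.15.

K_p = 9.07

The loop is type 0, so e_ss(step) = 1/(1 + K_pos) with K_pos = K_p·G(0).
G(0) = 0.625. Require 1/(1 + K_p·0.625) = 0.15, so 1 + 0.625·K_p = 6.667.
K_p = (6.667 − 1)/0.625 = 9.07.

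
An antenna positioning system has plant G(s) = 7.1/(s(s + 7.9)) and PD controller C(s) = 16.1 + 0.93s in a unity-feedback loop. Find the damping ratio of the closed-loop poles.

ζ = 0.678

Forward path: (16.1 + 0.93s)·7.1/(s(s+7.9)). The closed-loop characteristic equation is s² + (7.9 + 7.1·0.93)s + 7.1·16.1 = 0.
That is s² + 14.5s + 114.3 = 0, so ω_n = 10.69 rad/s and ζ = 14.5/(2·10.69) = 0.6782.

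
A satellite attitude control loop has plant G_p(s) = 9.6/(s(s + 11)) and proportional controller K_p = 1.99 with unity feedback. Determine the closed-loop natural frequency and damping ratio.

The closed-loop denominator is s(s+11) + 1.99·9.6 = s² + 11s + 19.1.
Matching s² + 2ζω_n s + ω_n²: ω_n = √19.1 = 4.371 rad/s and 2ζω_n = 11, so ζ = 11/(2·4.371) = 1.26.

ω_n = 4.37 rad/s, ζ = 1.26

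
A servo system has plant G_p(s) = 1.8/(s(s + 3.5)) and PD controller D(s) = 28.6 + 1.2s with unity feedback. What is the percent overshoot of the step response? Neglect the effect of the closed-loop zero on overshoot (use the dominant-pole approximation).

Forward path: (28.6 + 1.2s)·1.8/(s(s+3.5)). The closed-loop characteristic equation is s² + (3.5 + 1.8·1.2)s + 1.8·28.6 = 0.
That is s² + 5.66s + 51.48 = 0, so ω_n = 7.175 rad/s and ζ = 5.66/(2·7.175) = 0.3944.
%OS = 100·exp(−πζ/√(1−ζ²)) = 26%.

26%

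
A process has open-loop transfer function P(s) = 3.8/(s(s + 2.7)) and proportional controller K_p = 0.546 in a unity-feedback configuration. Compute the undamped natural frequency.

1 + K_p·P(s) = 0 gives s² + 2.7s + 2.075 = 0.
Matching s² + 2ζω_n s + ω_n²: ω_n = √2.075 = 1.44 rad/s and 2ζω_n = 2.7, so ζ = 2.7/(2·1.44) = 0.937.

ω_n = 1.44 rad/s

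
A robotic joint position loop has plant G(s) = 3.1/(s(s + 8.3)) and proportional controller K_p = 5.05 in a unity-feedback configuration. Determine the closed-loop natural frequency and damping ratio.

With unity feedback the closed-loop characteristic equation is s² + 8.3s + 5.05·3.1 = s² + 8.3s + 15.65 = 0.
Matching s² + 2ζω_n s + ω_n²: ω_n = √15.65 = 3.957 rad/s and 2ζω_n = 8.3, so ζ = 8.3/(2·3.957) = 1.05.

ω_n = 3.96 rad/s, ζ = 1.05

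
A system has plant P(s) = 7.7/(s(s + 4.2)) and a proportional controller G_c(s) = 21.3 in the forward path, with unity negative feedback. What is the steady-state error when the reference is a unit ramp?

0.0256

The loop has one pole at the origin (type 1). Velocity error constant K_v = lim_{s→0} s·G_c(s)P(s) = 21.3·7.7/4.2 = 39.05.
Steady-state error to a unit ramp: e_ss = 1/K_v = 0.0256.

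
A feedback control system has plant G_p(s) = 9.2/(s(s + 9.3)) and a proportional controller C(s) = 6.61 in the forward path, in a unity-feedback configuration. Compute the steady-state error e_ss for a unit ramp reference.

The loop has one pole at the origin (type 1). Velocity error constant K_v = lim_{s→0} s·C(s)G_p(s) = 6.61·9.2/9.3 = 6.539.
Steady-state error to a unit ramp: e_ss = 1/K_v = 0.153.

0.153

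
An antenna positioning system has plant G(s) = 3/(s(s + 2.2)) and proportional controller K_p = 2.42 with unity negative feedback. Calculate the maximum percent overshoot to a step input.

24.5%

Closed-loop characteristic equation: s² + 2.2s + 7.26 = 0, so ω_n = 2.694 rad/s and ζ = 2.2/(2·2.694) = 0.4082.
%OS = 100·exp(−πζ/√(1−ζ²)) = 100·exp(−π·0.4082/√0.8333) = 24.5%.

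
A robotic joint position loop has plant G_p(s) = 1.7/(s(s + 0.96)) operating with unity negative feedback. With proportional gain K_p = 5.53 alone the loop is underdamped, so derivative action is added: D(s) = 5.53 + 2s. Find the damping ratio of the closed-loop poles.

ζ = 0.711

Forward path: (5.53 + 2s)·1.7/(s(s+0.96)). The closed-loop characteristic equation is s² + (0.96 + 1.7·2)s + 1.7·5.53 = 0.
That is s² + 4.36s + 9.401 = 0, so ω_n = 3.066 rad/s and ζ = 4.36/(2·3.066) = 0.711.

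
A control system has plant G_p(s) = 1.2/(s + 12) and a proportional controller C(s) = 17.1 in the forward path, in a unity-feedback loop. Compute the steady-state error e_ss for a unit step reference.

The loop is type 0. Static position error constant K_pos = C(0)·G_p(0) = 17.1·0.1 = 1.71.
Steady-state error to a unit step: e_ss = 1/(1+K_pos) = 1/2.71 = 0.369.

0.369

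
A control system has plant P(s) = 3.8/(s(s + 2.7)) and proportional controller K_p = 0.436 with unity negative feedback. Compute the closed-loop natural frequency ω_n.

ω_n = 1.29 rad/s

1 + K_p·P(s) = 0 gives s² + 2.7s + 1.657 = 0.
Matching s² + 2ζω_n s + ω_n²: ω_n = √1.657 = 1.287 rad/s and 2ζω_n = 2.7, so ζ = 2.7/(2·1.287) = 1.05.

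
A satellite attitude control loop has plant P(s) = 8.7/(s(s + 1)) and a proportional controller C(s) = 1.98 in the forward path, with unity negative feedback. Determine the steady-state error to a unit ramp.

The loop has one pole at the origin (type 1). Velocity error constant K_v = lim_{s→0} s·C(s)P(s) = 1.98·8.7/1 = 17.23.
Steady-state error to a unit ramp: e_ss = 1/K_v = 0.0581.

0.0581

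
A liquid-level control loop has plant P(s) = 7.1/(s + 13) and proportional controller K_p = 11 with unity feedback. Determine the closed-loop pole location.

Closed-loop transfer function: T(s) = K_p·P(s)/(1 + K_p·P(s)) = 78.1/(s + 13 + 78.1) = 78.1/(s + 91.1).
The closed-loop pole is at s = −91.1.

s = -91.1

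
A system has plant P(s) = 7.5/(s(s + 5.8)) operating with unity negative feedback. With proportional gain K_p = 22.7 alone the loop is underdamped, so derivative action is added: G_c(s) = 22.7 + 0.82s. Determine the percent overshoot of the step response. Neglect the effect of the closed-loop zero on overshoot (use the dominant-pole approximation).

19.8%

Forward path: (22.7 + 0.82s)·7.5/(s(s+5.8)). The closed-loop characteristic equation is s² + (5.8 + 7.5·0.82)s + 7.5·22.7 = 0.
That is s² + 11.95s + 170.2 = 0, so ω_n = 13.05 rad/s and ζ = 11.95/(2·13.05) = 0.4579.
%OS = 100·exp(−πζ/√(1−ζ²)) = 19.8%.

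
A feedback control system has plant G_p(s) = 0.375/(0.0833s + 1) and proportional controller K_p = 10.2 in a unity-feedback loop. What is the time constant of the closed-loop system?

τ = 0.0173 s

Closed loop: T(s) = K_p·G_p/(1+K_p·G_p) = 3.825/(0.0833s + 1 + 3.825), with pole at s = −(1 + 3.825)/0.0833 = −57.92.
Closed-loop time constant τ = 1/57.92 = 0.0173 s.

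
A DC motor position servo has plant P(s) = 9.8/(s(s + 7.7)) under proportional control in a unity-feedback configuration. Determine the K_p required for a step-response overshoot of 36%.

From %OS = 100·exp(−πζ/√(1−ζ²)) = 36%, ζ = −ln(0.36)/√(π²+ln²(0.36)) = 0.3093.
Characteristic equation s² + 7.7s + 9.8K_p = 0 gives ζ = 7.7/(2√(9.8K_p)).
Setting ζ = 0.3093: √(9.8K_p) = 7.7/(2·0.3093) = 12.45, so K_p = 155/9.8 = 15.8.

K_p = 15.8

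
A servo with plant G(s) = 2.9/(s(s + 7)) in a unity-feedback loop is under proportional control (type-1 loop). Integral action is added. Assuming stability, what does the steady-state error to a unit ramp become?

The integrator raises the loop to type 2, so K_v → ∞ and e_ss to a ramp is zero.

0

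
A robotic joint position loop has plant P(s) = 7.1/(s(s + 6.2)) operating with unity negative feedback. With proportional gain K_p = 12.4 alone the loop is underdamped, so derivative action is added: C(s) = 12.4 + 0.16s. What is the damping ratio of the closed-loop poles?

Forward path: (12.4 + 0.16s)·7.1/(s(s+6.2)). The closed-loop characteristic equation is s² + (6.2 + 7.1·0.16)s + 7.1·12.4 = 0.
That is s² + 7.336s + 88.04 = 0, so ω_n = 9.383 rad/s and ζ = 7.336/(2·9.383) = 0.3909.

ζ = 0.391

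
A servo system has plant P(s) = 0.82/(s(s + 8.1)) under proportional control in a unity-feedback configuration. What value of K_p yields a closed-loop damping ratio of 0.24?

Closed-loop characteristic equation: s² + 8.1s + K_p·0.82 = 0.
So ω_n = √(0.82K_p) and 2ζω_n = 8.1, giving ζ = 8.1/(2√(0.82K_p)).
Setting ζ = 0.24: √(0.82K_p) = 8.1/(2·0.24) = 16.88, so K_p = 284.8/0.82 = 347.

K_p = 347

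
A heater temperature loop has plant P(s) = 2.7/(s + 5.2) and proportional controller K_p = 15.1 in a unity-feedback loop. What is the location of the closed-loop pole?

s = -45.97

Closed-loop transfer function: T(s) = K_p·P(s)/(1 + K_p·P(s)) = 40.77/(s + 5.2 + 40.77) = 40.77/(s + 45.97).
The closed-loop pole is at s = −45.97.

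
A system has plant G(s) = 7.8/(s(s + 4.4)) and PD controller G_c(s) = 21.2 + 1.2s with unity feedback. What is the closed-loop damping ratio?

ζ = 0.535

Forward path: (21.2 + 1.2s)·7.8/(s(s+4.4)). The closed-loop characteristic equation is s² + (4.4 + 7.8·1.2)s + 7.8·21.2 = 0.
That is s² + 13.76s + 165.4 = 0, so ω_n = 12.86 rad/s and ζ = 13.76/(2·12.86) = 0.535.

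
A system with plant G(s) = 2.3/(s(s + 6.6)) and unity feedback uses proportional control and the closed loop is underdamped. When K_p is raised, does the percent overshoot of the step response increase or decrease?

increase

Characteristic equation s² + 6.6s + K_p·2.3 = 0: raising K_p raises ω_n while 2ζω_n = 6.6 is fixed, so ζ falls and overshoot grows.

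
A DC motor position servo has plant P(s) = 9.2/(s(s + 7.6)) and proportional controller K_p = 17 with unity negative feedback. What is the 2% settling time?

From 1 + K_pP(s) = 0: s² + 7.6s + 156.4 = 0 ⇒ ω_n = 12.51, ζ = 0.3039.
2% settling time T_s ≈ 4/(ζω_n) = 4/3.8 = 1.05 s.

T_s ≈ 1.05 s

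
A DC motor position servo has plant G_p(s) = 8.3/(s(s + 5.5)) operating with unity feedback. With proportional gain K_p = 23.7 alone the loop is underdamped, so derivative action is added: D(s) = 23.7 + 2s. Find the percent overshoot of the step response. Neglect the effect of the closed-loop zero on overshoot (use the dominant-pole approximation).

1.8%

Forward path: (23.7 + 2s)·8.3/(s(s+5.5)). The closed-loop characteristic equation is s² + (5.5 + 8.3·2)s + 8.3·23.7 = 0.
That is s² + 22.1s + 196.7 = 0, so ω_n = 14.03 rad/s and ζ = 22.1/(2·14.03) = 0.7879.
%OS = 100·exp(−πζ/√(1−ζ²)) = 1.8%.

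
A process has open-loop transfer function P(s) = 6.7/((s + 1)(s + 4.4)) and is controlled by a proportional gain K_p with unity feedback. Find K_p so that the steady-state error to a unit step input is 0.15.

The loop is type 0, so e_ss(step) = 1/(1 + K_pos) with K_pos = K_p·P(0).
P(0) = 1.523. Require 1/(1 + K_p·1.523) = 0.15, so 1 + 1.523·K_p = 6.667.
K_p = (6.667 − 1)/1.523 = 3.72.

K_p = 3.72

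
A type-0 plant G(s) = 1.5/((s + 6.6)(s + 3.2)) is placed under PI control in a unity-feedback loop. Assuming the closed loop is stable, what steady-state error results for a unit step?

0

The PI controller's integrator makes the forward path type 1, so e_ss to a step is zero.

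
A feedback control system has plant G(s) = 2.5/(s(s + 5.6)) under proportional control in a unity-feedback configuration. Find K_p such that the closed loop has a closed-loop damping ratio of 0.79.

K_p = 5.02

Closed-loop characteristic equation: s² + 5.6s + K_p·2.5 = 0.
So ω_n = √(2.5K_p) and 2ζω_n = 5.6, giving ζ = 5.6/(2√(2.5K_p)).
Setting ζ = 0.79: √(2.5K_p) = 5.6/(2·0.79) = 3.544, so K_p = 12.56/2.5 = 5.02.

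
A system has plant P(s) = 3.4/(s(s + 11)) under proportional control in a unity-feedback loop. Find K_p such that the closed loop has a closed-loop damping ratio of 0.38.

Closed-loop characteristic equation: s² + 11s + K_p·3.4 = 0.
So ω_n = √(3.4K_p) and 2ζω_n = 11, giving ζ = 11/(2√(3.4K_p)).
Setting ζ = 0.38: √(3.4K_p) = 11/(2·0.38) = 14.47, so K_p = 209.5/3.4 = 61.6.

K_p = 61.6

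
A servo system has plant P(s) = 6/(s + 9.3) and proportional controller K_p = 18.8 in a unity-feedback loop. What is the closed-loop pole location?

Closed-loop transfer function: T(s) = K_p·P(s)/(1 + K_p·P(s)) = 112.8/(s + 9.3 + 112.8) = 112.8/(s + 122.1).
The closed-loop pole is at s = −122.1.

s = -122.1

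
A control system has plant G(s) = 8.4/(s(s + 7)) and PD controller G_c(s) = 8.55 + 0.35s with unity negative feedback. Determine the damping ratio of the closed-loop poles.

Forward path: (8.55 + 0.35s)·8.4/(s(s+7)). The closed-loop characteristic equation is s² + (7 + 8.4·0.35)s + 8.4·8.55 = 0.
That is s² + 9.94s + 71.82 = 0, so ω_n = 8.475 rad/s and ζ = 9.94/(2·8.475) = 0.5865.

ζ = 0.586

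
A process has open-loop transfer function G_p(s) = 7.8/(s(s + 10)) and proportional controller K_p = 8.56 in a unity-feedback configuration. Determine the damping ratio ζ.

1 + K_p·G_p(s) = 0 gives s² + 10s + 66.77 = 0.
So ω_n² = 66.77 ⇒ ω_n = 8.171 rad/s, and ζ = 10/(2ω_n) = 0.612.

ζ = 0.612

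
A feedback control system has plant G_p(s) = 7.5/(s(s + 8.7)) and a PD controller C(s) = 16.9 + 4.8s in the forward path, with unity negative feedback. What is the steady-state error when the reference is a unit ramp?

0.0686

The loop has one pole at the origin (type 1). Velocity error constant K_v = lim_{s→0} s·C(s)G_p(s) = 16.9·7.5/8.7 = 14.57.
Steady-state error to a unit ramp: e_ss = 1/K_v = 0.0686.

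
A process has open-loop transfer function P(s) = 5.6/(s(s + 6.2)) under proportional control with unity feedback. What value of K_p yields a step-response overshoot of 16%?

From %OS = 100·exp(−πζ/√(1−ζ²)) = 16%, ζ = −ln(0.16)/√(π²+ln²(0.16)) = 0.5039.
Characteristic equation s² + 6.2s + 5.6K_p = 0 gives ζ = 6.2/(2√(5.6K_p)).
Setting ζ = 0.5039: √(5.6K_p) = 6.2/(2·0.5039) = 6.152, so K_p = 37.85/5.6 = 6.76.

K_p = 6.76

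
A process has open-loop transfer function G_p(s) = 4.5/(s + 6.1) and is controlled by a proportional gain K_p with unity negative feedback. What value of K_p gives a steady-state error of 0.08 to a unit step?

K_p = 15.6

The loop is type 0, so e_ss(step) = 1/(1 + K_pos) with K_pos = K_p·G_p(0).
G_p(0) = 0.7377. Require 1/(1 + K_p·0.7377) = 0.08, so 1 + 0.7377·K_p = 12.5.
K_p = (12.5 − 1)/0.7377 = 15.6.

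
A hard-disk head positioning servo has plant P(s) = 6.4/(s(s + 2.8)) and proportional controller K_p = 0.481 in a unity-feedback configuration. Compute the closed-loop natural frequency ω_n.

ω_n = 1.75 rad/s

With unity feedback the closed-loop characteristic equation is s² + 2.8s + 0.481·6.4 = s² + 2.8s + 3.078 = 0.
Matching s² + 2ζω_n s + ω_n²: ω_n = √3.078 = 1.755 rad/s and 2ζω_n = 2.8, so ζ = 2.8/(2·1.755) = 0.798.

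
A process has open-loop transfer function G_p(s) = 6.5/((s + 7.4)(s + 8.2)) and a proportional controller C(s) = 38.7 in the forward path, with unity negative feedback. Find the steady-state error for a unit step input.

The loop is type 0. Static position error constant K_pos = C(0)·G_p(0) = 38.7·0.1071 = 4.146.
Steady-state error to a unit step: e_ss = 1/(1+K_pos) = 1/5.146 = 0.194.

0.194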